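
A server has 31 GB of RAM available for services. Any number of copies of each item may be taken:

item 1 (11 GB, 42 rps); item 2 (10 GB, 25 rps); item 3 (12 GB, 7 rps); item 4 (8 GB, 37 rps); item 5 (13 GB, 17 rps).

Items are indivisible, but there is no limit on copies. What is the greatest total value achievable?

Best value-per-unit is item 4 at 37/8; filling with it alone gives 3×37 = 111.
Optimal mix: 2×item 1 + 1×item 4 → memory 30, value 121.

121 rps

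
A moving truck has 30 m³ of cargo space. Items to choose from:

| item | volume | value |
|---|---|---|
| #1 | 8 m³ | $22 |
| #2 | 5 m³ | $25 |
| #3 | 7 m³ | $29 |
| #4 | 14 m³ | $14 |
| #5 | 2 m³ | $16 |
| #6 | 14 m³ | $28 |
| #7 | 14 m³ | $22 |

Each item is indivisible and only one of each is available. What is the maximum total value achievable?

Check high-value combinations within 30 m³:
- #2+#3+#5+#6: volume 5+7+2+14=28, value 25+29+16+28=98
- #1+#2+#3+#5: volume 8+5+7+2=22, value 22+25+29+16=92
- #2+#3+#5+#7: volume 5+7+2+14=28, value 25+29+16+22=92
- #1+#2+#5+#6: volume 8+5+2+14=29, value 22+25+16+28=91
Best: $98.

$98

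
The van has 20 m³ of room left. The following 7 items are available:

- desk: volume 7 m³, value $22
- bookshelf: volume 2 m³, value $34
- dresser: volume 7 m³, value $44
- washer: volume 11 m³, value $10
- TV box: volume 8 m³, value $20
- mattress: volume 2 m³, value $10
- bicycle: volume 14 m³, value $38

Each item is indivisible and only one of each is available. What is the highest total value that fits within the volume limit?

This is a 0/1 knapsack; check combinations near the capacity.
- desk+bookshelf+dresser+mattress: volume 7+2+7+2=18, value 22+34+44+10=110
- bookshelf+dresser+TV box+mattress: volume 2+7+8+2=19, value 34+44+20+10=108
- desk+bookshelf+dresser: volume 7+2+7=16, value 22+34+44=100
- bookshelf+dresser+TV box: volume 2+7+8=17, value 34+44+20=98
- bookshelf+dresser+mattress: volume 2+7+2=11, value 34+44+10=88
Best: $110.

$110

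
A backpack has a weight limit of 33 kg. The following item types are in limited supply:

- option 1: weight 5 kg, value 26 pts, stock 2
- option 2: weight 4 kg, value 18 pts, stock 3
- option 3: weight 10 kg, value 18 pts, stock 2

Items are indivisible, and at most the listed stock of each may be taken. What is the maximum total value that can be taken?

Top feasible selections:
- 2×option 1 + 3×option 2 + 1×option 3: weight 32, value 124
- 2×option 1 + 3×option 2: weight 22, value 106
- 2×option 1 + 2×option 2 + 1×option 3: weight 28, value 106
Best: 124 pts.

124 pts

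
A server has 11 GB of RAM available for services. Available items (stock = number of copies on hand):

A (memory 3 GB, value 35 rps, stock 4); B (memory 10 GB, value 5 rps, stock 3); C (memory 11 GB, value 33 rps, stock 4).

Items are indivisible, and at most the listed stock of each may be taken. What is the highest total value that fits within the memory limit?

105 rps

Top feasible selections:
- 3×A: memory 9, value 105
- 2×A: memory 6, value 70
- 1×A: memory 3, value 35
Best: 105 rps.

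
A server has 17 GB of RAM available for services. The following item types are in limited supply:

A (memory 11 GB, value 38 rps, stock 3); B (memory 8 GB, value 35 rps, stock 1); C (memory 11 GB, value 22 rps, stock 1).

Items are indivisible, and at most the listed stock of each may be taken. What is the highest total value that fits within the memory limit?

Best selections within memory 17 and stock limits:
- 1×A: memory 11, value 38
- 1×B: memory 8, value 35
- 1×C: memory 11, value 22
Best: 38 rps.

38 rps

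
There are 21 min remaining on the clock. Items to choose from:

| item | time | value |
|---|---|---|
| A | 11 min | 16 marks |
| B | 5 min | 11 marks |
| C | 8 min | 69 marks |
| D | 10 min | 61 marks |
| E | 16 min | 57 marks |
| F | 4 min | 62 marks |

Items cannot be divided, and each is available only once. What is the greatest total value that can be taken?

142 marks

Check high-value combinations within 21 min:
- B+C+F: time 5+8+4=17, value 11+69+62=142
- B+D+F: time 5+10+4=19, value 11+61+62=134
- C+F: time 8+4=12, value 69+62=131
- C+D: time 8+10=18, value 69+61=130
Best: 142 marks.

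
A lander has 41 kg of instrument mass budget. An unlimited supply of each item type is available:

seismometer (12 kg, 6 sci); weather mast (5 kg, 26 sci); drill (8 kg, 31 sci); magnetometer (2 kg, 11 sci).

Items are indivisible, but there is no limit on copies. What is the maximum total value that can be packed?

Best value-per-unit is magnetometer at 11/2; filling with it alone gives 20×11 = 220.
Optimal mix: 1×weather mast + 18×magnetometer → mass 41, value 224.

224 sci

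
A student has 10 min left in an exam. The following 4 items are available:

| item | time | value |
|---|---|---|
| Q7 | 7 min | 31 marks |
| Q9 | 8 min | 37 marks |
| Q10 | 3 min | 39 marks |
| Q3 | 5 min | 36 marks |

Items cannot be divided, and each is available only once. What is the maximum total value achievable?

75 marks

Check high-value combinations within 10 min:
- Q10+Q3: time 3+5=8, value 39+36=75
- Q7+Q10: time 7+3=10, value 31+39=70
- Q10: time 3, value 39
- Q9: time 8, value 37
Best: 75 marks.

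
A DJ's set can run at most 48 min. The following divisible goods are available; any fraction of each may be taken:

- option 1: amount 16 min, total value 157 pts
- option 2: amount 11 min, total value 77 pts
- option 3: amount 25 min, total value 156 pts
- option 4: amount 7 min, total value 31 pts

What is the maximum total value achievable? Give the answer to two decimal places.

365.04

Take in order of value per unit:
- option 1 (157/16 per unit): all 16 → value 157, running total 157.00
- option 2 (77/11 per unit): all 11 → value 77, running total 234.00
- option 3 (156/25 per unit): 21 of 25 → value 21×156/25 = 131.0400, running total 365.04
Total 365.04.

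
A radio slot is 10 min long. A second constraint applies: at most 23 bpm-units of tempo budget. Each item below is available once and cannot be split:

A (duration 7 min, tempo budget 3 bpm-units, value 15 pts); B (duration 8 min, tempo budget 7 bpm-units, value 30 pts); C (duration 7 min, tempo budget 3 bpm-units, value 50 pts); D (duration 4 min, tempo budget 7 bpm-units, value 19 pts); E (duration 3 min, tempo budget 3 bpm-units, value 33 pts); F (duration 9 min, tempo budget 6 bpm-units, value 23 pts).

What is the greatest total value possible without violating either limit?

83 pts

Feasible sets respecting both limits:
- C+E: duration 10, tempo budget 6, value 83
- D+E: duration 7, tempo budget 10, value 52
- C: duration 7, tempo budget 3, value 50
Best: 83 pts.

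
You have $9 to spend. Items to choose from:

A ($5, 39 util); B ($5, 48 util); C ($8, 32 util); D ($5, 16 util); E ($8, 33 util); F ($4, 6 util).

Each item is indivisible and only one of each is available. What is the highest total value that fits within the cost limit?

54 util

This is a 0/1 knapsack; check combinations near the capacity.
- B+F: cost 5+4=9, value 48+6=54
- B: cost 5, value 48
- A+F: cost 5+4=9, value 39+6=45
- A: cost 5, value 39
- E: cost 8, value 33
Best: 54 util.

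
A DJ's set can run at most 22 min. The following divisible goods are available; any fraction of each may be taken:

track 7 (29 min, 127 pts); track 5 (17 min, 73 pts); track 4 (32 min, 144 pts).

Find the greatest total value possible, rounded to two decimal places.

99.00

Take in order of value per unit:
- track 4 (144/32 per unit): 22 of 32 → value 22×144/32 = 99.0000, running total 99.00
Total 99.00.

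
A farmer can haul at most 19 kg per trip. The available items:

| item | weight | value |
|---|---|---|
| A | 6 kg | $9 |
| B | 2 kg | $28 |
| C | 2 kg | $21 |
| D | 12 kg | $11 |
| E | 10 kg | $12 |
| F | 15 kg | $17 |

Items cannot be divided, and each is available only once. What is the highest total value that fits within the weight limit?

$66

Check high-value combinations within 19 kg:
- B+C+F: weight 2+2+15=19, value 28+21+17=66
- B+C+E: weight 2+2+10=14, value 28+21+12=61
- B+C+D: weight 2+2+12=16, value 28+21+11=60
- A+B+C: weight 6+2+2=10, value 9+28+21=58
Best: $66.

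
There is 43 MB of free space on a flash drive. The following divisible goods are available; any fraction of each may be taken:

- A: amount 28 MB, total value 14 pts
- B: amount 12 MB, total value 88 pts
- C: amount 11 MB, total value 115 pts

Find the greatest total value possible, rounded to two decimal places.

Take in order of value per unit:
- C (115/11 per unit): all 11 → value 115, running total 115.00
- B (88/12 per unit): all 12 → value 88, running total 203.00
- A (14/28 per unit): 20 of 28 → value 20×14/28 = 10.0000, running total 213.00
Total 213.00.

213.00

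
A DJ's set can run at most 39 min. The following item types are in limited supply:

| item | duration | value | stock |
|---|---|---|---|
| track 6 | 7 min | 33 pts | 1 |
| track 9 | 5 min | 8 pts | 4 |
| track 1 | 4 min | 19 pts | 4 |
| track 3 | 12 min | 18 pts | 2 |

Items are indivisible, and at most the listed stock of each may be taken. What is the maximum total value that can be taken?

Best selections within duration 39 and stock limits:
- 1×track 6 + 3×track 9 + 4×track 1: duration 38, value 133
- 1×track 6 + 4×track 1 + 1×track 3: duration 35, value 127
Best: 133 pts.

133 pts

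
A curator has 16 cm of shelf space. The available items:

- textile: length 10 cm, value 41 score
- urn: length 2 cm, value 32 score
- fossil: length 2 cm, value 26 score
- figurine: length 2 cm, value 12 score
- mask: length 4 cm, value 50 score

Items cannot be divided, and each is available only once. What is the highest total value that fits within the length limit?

This is a 0/1 knapsack; check combinations near the capacity.
- textile+urn+mask: length 10+2+4=16, value 41+32+50=123
- urn+fossil+figurine+mask: length 2+2+2+4=10, value 32+26+12+50=120
- textile+fossil+mask: length 10+2+4=16, value 41+26+50=117
Best: 123 score.

123 score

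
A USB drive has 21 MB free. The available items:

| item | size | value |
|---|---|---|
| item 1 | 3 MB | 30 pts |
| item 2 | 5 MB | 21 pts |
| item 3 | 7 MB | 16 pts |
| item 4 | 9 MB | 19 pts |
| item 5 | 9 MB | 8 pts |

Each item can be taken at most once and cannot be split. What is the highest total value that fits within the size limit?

70 pts

Check high-value combinations within 21 MB:
- item 1+item 2+item 4: size 3+5+9=17, value 30+21+19=70
- item 1+item 2+item 3: size 3+5+7=15, value 30+21+16=67
- item 1+item 3+item 4: size 3+7+9=19, value 30+16+19=65
- item 1+item 2+item 5: size 3+5+9=17, value 30+21+8=59
- item 1+item 4+item 5: size 3+9+9=21, value 30+19+8=57
Best: 70 pts.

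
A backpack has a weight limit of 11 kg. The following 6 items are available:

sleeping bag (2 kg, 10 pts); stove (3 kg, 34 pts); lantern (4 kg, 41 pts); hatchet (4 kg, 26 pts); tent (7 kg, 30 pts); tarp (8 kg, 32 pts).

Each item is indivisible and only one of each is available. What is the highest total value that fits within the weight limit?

101 pts

Check high-value combinations within 11 kg:
- stove+lantern+hatchet: weight 3+4+4=11, value 34+41+26=101
- sleeping bag+stove+lantern: weight 2+3+4=9, value 10+34+41=85
- sleeping bag+lantern+hatchet: weight 2+4+4=10, value 10+41+26=77
Best: 101 pts.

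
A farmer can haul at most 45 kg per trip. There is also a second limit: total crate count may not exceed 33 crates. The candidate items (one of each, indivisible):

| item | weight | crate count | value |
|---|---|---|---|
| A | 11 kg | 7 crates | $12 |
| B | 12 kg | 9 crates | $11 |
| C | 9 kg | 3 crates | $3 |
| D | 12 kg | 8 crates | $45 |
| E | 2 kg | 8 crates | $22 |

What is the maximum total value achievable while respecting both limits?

Feasible sets respecting both limits:
- A+B+D+E: weight 37, crate count 32, value 90
- A+C+D+E: weight 34, crate count 26, value 82
- B+C+D+E: weight 35, crate count 28, value 81
Best: $90.

$90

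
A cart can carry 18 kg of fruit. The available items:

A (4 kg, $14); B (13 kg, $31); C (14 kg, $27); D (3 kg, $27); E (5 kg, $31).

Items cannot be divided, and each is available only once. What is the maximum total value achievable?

Check high-value combinations within 18 kg:
- A+D+E: weight 4+3+5=12, value 14+27+31=72
- B+E: weight 13+5=18, value 31+31=62
- D+E: weight 3+5=8, value 27+31=58
- B+D: weight 13+3=16, value 31+27=58
Best: $72.

$72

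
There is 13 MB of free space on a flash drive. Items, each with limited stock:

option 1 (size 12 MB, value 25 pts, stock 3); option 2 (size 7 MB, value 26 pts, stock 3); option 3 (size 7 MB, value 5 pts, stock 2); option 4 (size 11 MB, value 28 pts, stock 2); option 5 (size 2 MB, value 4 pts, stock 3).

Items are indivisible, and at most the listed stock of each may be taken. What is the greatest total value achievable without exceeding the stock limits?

Best selections within size 13 and stock limits:
- 1×option 2 + 3×option 5: size 13, value 38
- 1×option 2 + 2×option 5: size 11, value 34
- 1×option 4 + 1×option 5: size 13, value 32
Best: 38 pts.

38 pts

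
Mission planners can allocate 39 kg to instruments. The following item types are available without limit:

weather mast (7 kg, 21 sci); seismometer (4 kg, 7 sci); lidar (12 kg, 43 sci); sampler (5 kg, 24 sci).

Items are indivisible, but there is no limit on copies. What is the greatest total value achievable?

175 sci

Best value-per-unit is sampler at 24/5; filling with it alone gives 7×24 = 168.
Optimal mix: 1×seismometer + 7×sampler → mass 39, value 175.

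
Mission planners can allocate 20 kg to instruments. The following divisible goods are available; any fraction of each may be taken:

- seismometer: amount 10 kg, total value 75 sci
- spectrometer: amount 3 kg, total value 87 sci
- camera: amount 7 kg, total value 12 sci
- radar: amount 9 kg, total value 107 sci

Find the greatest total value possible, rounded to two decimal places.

Take in order of value per unit:
- spectrometer (87/3 per unit): all 3 → value 87, running total 87.00
- radar (107/9 per unit): all 9 → value 107, running total 194.00
- seismometer (75/10 per unit): 8 of 10 → value 8×75/10 = 60.0000, running total 254.00
Total 254.00.

254.00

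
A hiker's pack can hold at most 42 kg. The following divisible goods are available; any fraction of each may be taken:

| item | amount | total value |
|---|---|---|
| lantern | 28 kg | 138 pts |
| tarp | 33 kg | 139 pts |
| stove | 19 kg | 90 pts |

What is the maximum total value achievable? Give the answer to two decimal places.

Take in order of value per unit:
- lantern (138/28 per unit): all 28 → value 138, running total 138.00
- stove (90/19 per unit): 14 of 19 → value 14×90/19 = 66.3158, running total 204.32
Total 204.32.

204.32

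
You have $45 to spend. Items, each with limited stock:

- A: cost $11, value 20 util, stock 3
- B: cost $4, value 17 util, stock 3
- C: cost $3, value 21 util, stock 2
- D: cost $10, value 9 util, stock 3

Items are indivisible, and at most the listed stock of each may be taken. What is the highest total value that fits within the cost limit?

133 util

Top feasible selections:
- 2×A + 3×B + 2×C: cost 40, value 133
- 1×A + 3×B + 2×C + 1×D: cost 39, value 122
- 3×A + 1×B + 2×C: cost 43, value 119
Best: 133 util.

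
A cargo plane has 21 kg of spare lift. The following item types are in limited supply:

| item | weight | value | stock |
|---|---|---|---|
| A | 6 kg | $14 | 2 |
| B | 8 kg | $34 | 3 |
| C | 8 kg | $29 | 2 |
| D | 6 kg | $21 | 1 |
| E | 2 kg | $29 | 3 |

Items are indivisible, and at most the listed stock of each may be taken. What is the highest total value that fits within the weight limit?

$142

Best selections within weight 21 and stock limits:
- 1×B + 1×D + 3×E: weight 20, value 142
- 1×C + 1×D + 3×E: weight 20, value 137
- 1×A + 1×B + 3×E: weight 20, value 135
Best: $142.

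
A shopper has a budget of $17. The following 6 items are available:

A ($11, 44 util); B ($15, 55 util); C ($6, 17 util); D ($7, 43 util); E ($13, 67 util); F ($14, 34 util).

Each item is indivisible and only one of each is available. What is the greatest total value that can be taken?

67 util

Check high-value combinations within $17:
- E: cost 13, value 67
- A+C: cost 11+6=17, value 44+17=61
- C+D: cost 6+7=13, value 17+43=60
- B: cost 15, value 55
Best: 67 util.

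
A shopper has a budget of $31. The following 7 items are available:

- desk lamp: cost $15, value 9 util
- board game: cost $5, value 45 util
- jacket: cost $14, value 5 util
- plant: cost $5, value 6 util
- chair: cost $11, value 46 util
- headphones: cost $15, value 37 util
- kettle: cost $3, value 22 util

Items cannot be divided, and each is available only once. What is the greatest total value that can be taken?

128 util

Check high-value combinations within $31:
- board game+chair+headphones: cost 5+11+15=31, value 45+46+37=128
- board game+plant+chair+kettle: cost 5+5+11+3=24, value 45+6+46+22=119
- board game+chair+kettle: cost 5+11+3=19, value 45+46+22=113
Best: 128 util.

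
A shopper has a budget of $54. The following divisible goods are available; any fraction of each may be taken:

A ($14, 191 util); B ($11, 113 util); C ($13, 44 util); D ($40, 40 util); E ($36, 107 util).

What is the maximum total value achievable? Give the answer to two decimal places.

Take in order of value per unit:
- A (191/14 per unit): all 14 → value 191, running total 191.00
- B (113/11 per unit): all 11 → value 113, running total 304.00
- C (44/13 per unit): all 13 → value 44, running total 348.00
- E (107/36 per unit): 16 of 36 → value 16×107/36 = 47.5556, running total 395.56
Total 395.56.

395.56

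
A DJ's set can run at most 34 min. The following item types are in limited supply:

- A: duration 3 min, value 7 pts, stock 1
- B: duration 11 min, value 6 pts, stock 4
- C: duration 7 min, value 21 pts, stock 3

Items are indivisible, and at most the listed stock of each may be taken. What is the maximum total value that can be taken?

70 pts

Best selections within duration 34 and stock limits:
- 1×A + 3×C: duration 24, value 70
- 1×B + 3×C: duration 32, value 69
Best: 70 pts.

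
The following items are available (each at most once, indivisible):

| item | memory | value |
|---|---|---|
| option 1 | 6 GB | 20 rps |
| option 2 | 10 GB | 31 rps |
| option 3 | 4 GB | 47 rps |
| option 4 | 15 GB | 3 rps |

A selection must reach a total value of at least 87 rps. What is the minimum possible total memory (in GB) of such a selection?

Subsets with value ≥ 87, sorted by total memory:
- option 1+option 2+option 3: memory 20, value 98
- option 1+option 2+option 3+option 4: memory 35, value 101
Minimum memory: 20 GB.

20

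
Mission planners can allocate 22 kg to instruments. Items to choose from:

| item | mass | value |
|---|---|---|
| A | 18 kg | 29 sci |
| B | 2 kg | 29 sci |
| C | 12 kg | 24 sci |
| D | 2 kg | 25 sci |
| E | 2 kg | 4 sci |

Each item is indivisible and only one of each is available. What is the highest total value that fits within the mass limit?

This is a 0/1 knapsack; check combinations near the capacity.
- A+B+D: mass 18+2+2=22, value 29+29+25=83
- B+C+D+E: mass 2+12+2+2=18, value 29+24+25+4=82
- B+C+D: mass 2+12+2=16, value 29+24+25=78
- A+B+E: mass 18+2+2=22, value 29+29+4=62
- B+D+E: mass 2+2+2=6, value 29+25+4=58
Best: 83 sci.

83 sci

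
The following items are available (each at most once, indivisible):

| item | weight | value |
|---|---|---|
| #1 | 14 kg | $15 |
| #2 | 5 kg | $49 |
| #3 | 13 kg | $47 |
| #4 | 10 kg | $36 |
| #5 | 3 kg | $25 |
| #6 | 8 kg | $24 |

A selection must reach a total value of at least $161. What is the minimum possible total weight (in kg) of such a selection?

Subsets with value ≥ 161, sorted by total weight:
- #2+#3+#4+#5+#6: weight 39, value 181
- #1+#2+#3+#4+#5: weight 45, value 172
- #1+#2+#3+#4+#6: weight 50, value 171
Minimum weight: 39 kg.

39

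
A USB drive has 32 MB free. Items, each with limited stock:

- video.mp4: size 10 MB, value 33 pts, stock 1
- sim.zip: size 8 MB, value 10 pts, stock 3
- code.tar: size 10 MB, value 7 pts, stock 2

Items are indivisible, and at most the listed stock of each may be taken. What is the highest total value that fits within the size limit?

Top feasible selections:
- 1×video.mp4 + 2×sim.zip: size 26, value 53
- 1×video.mp4 + 1×sim.zip + 1×code.tar: size 28, value 50
Best: 53 pts.

53 pts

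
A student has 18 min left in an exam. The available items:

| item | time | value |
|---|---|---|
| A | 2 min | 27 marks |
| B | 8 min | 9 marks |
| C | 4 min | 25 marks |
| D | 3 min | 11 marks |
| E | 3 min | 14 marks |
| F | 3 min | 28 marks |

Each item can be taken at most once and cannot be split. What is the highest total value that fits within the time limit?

Check high-value combinations within 18 min:
- A+C+D+E+F: time 2+4+3+3+3=15, value 27+25+11+14+28=105
- A+C+E+F: time 2+4+3+3=12, value 27+25+14+28=94
- A+C+D+F: time 2+4+3+3=12, value 27+25+11+28=91
- A+B+C+F: time 2+8+4+3=17, value 27+9+25+28=89
- A+C+F: time 2+4+3=9, value 27+25+28=80
Best: 105 marks.

105 marks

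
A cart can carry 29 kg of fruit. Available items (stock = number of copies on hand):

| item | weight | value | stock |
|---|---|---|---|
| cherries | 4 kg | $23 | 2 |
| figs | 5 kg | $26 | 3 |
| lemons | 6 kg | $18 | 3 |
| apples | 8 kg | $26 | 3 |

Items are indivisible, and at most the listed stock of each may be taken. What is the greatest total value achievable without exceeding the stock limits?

$142

Top feasible selections:
- 2×cherries + 3×figs + 1×lemons: weight 29, value 142
- 1×cherries + 3×figs + 1×apples: weight 27, value 127
Best: $142.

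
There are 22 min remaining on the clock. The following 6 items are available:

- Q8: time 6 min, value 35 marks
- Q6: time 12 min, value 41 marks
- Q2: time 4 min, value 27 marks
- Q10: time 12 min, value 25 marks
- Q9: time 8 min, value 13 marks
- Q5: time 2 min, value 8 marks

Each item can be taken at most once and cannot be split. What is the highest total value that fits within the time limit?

Check high-value combinations within 22 min:
- Q8+Q6+Q2: time 6+12+4=22, value 35+41+27=103
- Q8+Q2+Q10: time 6+4+12=22, value 35+27+25=87
- Q8+Q6+Q5: time 6+12+2=20, value 35+41+8=84
Best: 103 marks.

103 marks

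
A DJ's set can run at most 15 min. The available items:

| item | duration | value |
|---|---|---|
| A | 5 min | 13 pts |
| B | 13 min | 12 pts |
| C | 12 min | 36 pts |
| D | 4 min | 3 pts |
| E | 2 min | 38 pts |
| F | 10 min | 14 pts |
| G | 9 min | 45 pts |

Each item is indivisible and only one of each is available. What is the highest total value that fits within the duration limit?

86 pts

Check high-value combinations within 15 min:
- D+E+G: duration 4+2+9=15, value 3+38+45=86
- E+G: duration 2+9=11, value 38+45=83
- C+E: duration 12+2=14, value 36+38=74
- A+G: duration 5+9=14, value 13+45=58
- A+D+E: duration 5+4+2=11, value 13+3+38=54
Best: 86 pts.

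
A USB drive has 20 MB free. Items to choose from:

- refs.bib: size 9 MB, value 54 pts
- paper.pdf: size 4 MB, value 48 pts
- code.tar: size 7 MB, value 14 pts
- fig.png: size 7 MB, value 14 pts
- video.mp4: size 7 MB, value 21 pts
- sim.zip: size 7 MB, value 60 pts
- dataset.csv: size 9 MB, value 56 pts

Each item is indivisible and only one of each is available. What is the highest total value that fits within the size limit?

Check high-value combinations within 20 MB:
- paper.pdf+sim.zip+dataset.csv: size 4+7+9=20, value 48+60+56=164
- refs.bib+paper.pdf+sim.zip: size 9+4+7=20, value 54+48+60=162
- paper.pdf+video.mp4+sim.zip: size 4+7+7=18, value 48+21+60=129
Best: 164 pts.

164 pts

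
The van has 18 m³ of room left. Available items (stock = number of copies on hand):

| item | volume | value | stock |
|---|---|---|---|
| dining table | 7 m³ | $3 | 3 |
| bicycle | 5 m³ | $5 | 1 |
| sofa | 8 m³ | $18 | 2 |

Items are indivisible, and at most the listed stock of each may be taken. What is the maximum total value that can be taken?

Best selections within volume 18 and stock limits:
- 2×sofa: volume 16, value 36
- 1×bicycle + 1×sofa: volume 13, value 23
- 1×dining table + 1×sofa: volume 15, value 21
- 1×sofa: volume 8, value 18
Best: $36.

$36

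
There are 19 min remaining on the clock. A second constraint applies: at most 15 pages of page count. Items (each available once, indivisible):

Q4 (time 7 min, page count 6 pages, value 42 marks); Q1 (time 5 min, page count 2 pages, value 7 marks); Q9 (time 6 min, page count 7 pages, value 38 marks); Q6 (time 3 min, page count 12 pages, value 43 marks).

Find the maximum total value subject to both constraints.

87 marks

Feasible sets respecting both limits:
- Q4+Q1+Q9: time 18, page count 15, value 87
- Q4+Q9: time 13, page count 13, value 80
- Q1+Q6: time 8, page count 14, value 50
Best: 87 marks.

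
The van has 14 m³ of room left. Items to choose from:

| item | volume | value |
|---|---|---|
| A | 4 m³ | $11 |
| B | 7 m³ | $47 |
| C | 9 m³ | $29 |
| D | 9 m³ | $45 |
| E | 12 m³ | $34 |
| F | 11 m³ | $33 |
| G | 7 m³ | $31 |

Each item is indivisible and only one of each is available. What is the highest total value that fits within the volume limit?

$78

Check high-value combinations within 14 m³:
- B+G: volume 7+7=14, value 47+31=78
- A+B: volume 4+7=11, value 11+47=58
- A+D: volume 4+9=13, value 11+45=56
- B: volume 7, value 47
Best: $78.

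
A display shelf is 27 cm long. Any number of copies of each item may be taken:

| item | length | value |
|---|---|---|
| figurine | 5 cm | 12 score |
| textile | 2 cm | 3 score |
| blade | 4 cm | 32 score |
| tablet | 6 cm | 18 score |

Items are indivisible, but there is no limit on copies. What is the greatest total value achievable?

Best value-per-unit is blade at 32/4; filling with it alone gives 6×32 = 192.
Optimal mix: 1×textile + 6×blade → length 26, value 195.

195 score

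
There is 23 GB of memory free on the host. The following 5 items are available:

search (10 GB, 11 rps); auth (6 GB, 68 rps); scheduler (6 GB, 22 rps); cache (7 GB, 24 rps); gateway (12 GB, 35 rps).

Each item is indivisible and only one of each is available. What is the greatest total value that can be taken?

114 rps

Check high-value combinations within 23 GB:
- auth+scheduler+cache: memory 6+6+7=19, value 68+22+24=114
- auth+gateway: memory 6+12=18, value 68+35=103
- search+auth+cache: memory 10+6+7=23, value 11+68+24=103
Best: 114 rps.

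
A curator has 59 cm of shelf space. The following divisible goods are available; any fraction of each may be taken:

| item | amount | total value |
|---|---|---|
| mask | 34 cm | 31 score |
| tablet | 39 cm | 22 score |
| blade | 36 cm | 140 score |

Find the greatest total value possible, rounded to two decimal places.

160.97

Take in order of value per unit:
- blade (140/36 per unit): all 36 → value 140, running total 140.00
- mask (31/34 per unit): 23 of 34 → value 23×31/34 = 20.9706, running total 160.97
Total 160.97.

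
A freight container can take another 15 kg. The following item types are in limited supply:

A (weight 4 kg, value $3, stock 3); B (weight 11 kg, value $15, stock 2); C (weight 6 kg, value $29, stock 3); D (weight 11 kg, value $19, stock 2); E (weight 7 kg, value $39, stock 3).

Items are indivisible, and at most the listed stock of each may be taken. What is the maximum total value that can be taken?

Top feasible selections:
- 2×E: weight 14, value 78
- 1×C + 1×E: weight 13, value 68
- 2×C: weight 12, value 58
Best: $78.

$78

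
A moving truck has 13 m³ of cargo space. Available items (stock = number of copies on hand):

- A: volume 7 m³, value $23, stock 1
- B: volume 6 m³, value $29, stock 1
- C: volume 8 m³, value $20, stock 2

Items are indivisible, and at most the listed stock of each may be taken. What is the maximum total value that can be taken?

Best selections within volume 13 and stock limits:
- 1×A + 1×B: volume 13, value 52
- 1×B: volume 6, value 29
- 1×A: volume 7, value 23
- 1×C: volume 8, value 20
Best: $52.

$52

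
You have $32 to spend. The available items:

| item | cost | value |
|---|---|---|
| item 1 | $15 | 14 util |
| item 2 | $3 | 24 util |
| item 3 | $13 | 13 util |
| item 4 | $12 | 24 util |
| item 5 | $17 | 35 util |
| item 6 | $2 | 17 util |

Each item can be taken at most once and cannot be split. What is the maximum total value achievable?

83 util

Check high-value combinations within $32:
- item 2+item 4+item 5: cost 3+12+17=32, value 24+24+35=83
- item 1+item 2+item 4+item 6: cost 15+3+12+2=32, value 14+24+24+17=79
- item 2+item 3+item 4+item 6: cost 3+13+12+2=30, value 24+13+24+17=78
- item 2+item 5+item 6: cost 3+17+2=22, value 24+35+17=76
Best: 83 util.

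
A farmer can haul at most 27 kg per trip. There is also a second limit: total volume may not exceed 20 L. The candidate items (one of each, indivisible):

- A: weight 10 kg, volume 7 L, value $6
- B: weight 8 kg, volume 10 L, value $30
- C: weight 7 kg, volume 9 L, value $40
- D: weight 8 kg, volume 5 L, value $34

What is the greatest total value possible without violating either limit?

Feasible sets respecting both limits:
- C+D: weight 15, volume 14, value 74
- B+C: weight 15, volume 19, value 70
- B+D: weight 16, volume 15, value 64
- A+C: weight 17, volume 16, value 46
Best: $74.

$74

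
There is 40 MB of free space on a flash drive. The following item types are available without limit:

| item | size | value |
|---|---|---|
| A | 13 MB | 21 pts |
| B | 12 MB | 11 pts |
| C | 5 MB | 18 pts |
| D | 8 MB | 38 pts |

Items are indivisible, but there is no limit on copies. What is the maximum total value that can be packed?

Best value-per-unit is D at 38/8, and filling with it alone uses size 5×8=40. No mix of the others beats 5×38 = 190.

190 pts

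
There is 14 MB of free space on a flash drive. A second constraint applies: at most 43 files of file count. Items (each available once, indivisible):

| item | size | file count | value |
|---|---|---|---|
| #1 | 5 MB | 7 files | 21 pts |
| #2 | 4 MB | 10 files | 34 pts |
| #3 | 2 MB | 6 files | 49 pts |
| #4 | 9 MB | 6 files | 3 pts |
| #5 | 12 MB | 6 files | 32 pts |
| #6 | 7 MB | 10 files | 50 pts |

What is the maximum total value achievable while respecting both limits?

133 pts

Feasible sets respecting both limits:
- #2+#3+#6: size 13, file count 26, value 133
- #1+#3+#6: size 14, file count 23, value 120
- #1+#2+#3: size 11, file count 23, value 104
- #3+#6: size 9, file count 16, value 99
Best: 133 pts.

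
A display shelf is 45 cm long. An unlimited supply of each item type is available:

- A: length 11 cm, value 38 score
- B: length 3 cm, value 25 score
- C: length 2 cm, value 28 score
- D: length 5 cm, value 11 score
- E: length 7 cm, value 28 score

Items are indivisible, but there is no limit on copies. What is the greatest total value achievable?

616 score

Best value-per-unit is C at 28/2, and filling with it alone uses length 22×2=44. No mix of the others beats 22×28 = 616.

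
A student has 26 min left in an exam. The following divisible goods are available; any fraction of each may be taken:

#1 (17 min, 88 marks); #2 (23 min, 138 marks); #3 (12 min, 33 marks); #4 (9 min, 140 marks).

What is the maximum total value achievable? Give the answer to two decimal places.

Take in order of value per unit:
- #4 (140/9 per unit): all 9 → value 140, running total 140.00
- #2 (138/23 per unit): 17 of 23 → value 17×138/23 = 102.0000, running total 242.00
Total 242.00.

242.00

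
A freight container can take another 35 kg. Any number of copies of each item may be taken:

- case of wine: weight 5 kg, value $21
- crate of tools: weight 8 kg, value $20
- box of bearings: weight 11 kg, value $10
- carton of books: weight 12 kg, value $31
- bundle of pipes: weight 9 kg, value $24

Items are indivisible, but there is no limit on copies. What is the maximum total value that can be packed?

$147

Best value-per-unit is case of wine at 21/5, and filling with it alone uses weight 7×5=35. No mix of the others beats 7×21 = 147.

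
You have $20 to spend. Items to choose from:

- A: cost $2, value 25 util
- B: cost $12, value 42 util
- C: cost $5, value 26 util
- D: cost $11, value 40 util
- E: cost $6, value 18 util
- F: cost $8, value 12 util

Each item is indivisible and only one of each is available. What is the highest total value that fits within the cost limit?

93 util

This is a 0/1 knapsack; check combinations near the capacity.
- A+B+C: cost 2+12+5=19, value 25+42+26=93
- A+C+D: cost 2+5+11=18, value 25+26+40=91
- A+B+E: cost 2+12+6=20, value 25+42+18=85
- A+D+E: cost 2+11+6=19, value 25+40+18=83
Best: 93 util.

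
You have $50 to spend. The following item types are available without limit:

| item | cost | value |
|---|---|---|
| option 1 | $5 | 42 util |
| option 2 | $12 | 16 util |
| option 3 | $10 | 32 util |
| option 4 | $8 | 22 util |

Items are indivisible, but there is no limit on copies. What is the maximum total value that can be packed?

420 util

Best value-per-unit is option 1 at 42/5, and filling with it alone uses cost 10×5=50. No mix of the others beats 10×42 = 420.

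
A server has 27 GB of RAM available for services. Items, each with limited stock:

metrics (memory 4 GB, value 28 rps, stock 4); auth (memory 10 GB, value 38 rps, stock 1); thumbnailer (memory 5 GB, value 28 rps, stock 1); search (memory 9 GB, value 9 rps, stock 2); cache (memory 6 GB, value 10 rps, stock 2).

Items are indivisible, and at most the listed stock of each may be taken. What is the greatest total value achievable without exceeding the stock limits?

Top feasible selections:
- 4×metrics + 1×auth: memory 26, value 150
- 3×metrics + 1×auth + 1×thumbnailer: memory 27, value 150
- 4×metrics + 1×thumbnailer + 1×cache: memory 27, value 150
Best: 150 rps.

150 rps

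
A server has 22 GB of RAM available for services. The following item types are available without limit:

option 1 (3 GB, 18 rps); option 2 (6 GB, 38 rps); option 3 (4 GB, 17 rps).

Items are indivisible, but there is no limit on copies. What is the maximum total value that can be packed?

Best value-per-unit is option 2 at 38/6; filling with it alone gives 3×38 = 114.
Optimal mix: 1×option 1 + 3×option 2 → memory 21, value 132.

132 rps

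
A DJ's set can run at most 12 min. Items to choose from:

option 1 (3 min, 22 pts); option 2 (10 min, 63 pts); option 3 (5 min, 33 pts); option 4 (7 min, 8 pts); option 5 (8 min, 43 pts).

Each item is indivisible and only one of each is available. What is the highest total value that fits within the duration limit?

Check high-value combinations within 12 min:
- option 1+option 5: duration 3+8=11, value 22+43=65
- option 2: duration 10, value 63
- option 1+option 3: duration 3+5=8, value 22+33=55
- option 5: duration 8, value 43
Best: 65 pts.

65 pts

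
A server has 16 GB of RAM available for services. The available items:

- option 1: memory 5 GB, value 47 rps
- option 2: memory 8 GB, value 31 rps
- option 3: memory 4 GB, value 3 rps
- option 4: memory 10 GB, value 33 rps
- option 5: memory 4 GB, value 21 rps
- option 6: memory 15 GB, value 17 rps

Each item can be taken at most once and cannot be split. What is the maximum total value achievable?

80 rps

Check high-value combinations within 16 GB:
- option 1+option 4: memory 5+10=15, value 47+33=80
- option 1+option 2: memory 5+8=13, value 47+31=78
- option 1+option 3+option 5: memory 5+4+4=13, value 47+3+21=71
- option 1+option 5: memory 5+4=9, value 47+21=68
Best: 80 rps.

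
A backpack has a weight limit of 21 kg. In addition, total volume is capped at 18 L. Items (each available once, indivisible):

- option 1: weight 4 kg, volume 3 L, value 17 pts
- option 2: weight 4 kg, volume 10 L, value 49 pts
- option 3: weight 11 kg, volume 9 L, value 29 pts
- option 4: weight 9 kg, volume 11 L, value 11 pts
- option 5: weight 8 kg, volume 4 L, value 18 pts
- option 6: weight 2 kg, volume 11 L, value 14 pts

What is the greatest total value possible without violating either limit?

Feasible sets respecting both limits:
- option 1+option 2+option 5: weight 16, volume 17, value 84
- option 2+option 5: weight 12, volume 14, value 67
- option 1+option 2: weight 8, volume 13, value 66
- option 2: weight 4, volume 10, value 49
Best: 84 pts.

84 pts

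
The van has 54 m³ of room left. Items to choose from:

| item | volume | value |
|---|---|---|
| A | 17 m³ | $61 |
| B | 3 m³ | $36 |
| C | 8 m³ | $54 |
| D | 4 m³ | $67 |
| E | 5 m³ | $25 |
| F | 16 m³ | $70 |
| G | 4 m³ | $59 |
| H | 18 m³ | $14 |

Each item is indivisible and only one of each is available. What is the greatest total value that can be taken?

$347

Check high-value combinations within 54 m³:
- A+B+C+D+F+G: volume 17+3+8+4+16+4=52, value 61+36+54+67+70+59=347
- A+C+D+E+F+G: volume 17+8+4+5+16+4=54, value 61+54+67+25+70+59=336
- A+B+D+E+F+G: volume 17+3+4+5+16+4=49, value 61+36+67+25+70+59=318
Best: $347.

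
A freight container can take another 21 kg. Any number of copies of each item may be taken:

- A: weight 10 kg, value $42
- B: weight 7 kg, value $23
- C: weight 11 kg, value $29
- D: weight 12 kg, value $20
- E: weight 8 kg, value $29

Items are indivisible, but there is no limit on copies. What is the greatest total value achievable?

Best value-per-unit is A at 42/10, and filling with it alone uses weight 2×10=20. No mix of the others beats 2×42 = 84.

$84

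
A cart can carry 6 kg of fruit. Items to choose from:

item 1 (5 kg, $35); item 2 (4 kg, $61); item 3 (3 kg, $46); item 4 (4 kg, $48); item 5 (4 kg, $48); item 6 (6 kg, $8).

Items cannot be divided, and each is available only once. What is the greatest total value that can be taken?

$61

Check high-value combinations within 6 kg:
- item 2: weight 4, value 61
- item 4: weight 4, value 48
- item 5: weight 4, value 48
- item 3: weight 3, value 46
Best: $61.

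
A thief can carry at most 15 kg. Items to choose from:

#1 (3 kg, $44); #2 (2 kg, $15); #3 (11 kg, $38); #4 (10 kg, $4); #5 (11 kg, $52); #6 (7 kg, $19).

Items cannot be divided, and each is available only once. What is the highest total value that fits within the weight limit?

Check high-value combinations within 15 kg:
- #1+#5: weight 3+11=14, value 44+52=96
- #1+#3: weight 3+11=14, value 44+38=82
- #1+#2+#6: weight 3+2+7=12, value 44+15+19=78
- #2+#5: weight 2+11=13, value 15+52=67
Best: $96.

$96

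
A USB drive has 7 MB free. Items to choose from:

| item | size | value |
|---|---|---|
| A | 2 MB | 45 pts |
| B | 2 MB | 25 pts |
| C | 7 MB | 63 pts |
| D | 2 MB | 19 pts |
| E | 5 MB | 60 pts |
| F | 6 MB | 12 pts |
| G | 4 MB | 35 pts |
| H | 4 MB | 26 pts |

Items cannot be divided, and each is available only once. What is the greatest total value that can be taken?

105 pts

Check high-value combinations within 7 MB:
- A+E: size 2+5=7, value 45+60=105
- A+B+D: size 2+2+2=6, value 45+25+19=89
- B+E: size 2+5=7, value 25+60=85
Best: 105 pts.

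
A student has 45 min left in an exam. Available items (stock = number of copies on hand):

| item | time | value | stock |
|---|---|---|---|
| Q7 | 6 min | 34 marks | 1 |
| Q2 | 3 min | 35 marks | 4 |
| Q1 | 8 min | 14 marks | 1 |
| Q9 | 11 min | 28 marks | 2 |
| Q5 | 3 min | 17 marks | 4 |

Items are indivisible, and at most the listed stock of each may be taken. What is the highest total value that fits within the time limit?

Best selections within time 45 and stock limits:
- 1×Q7 + 4×Q2 + 1×Q9 + 4×Q5: time 41, value 270
- 1×Q7 + 4×Q2 + 1×Q1 + 4×Q5: time 38, value 256
- 1×Q7 + 4×Q2 + 1×Q9 + 3×Q5: time 38, value 253
Best: 270 marks.

270 marks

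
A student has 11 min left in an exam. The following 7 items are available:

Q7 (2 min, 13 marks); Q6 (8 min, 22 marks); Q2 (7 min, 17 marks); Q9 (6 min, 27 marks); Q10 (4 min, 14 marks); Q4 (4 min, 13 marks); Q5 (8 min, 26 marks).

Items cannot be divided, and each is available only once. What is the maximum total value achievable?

41 marks

Check high-value combinations within 11 min:
- Q9+Q10: time 6+4=10, value 27+14=41
- Q7+Q9: time 2+6=8, value 13+27=40
- Q9+Q4: time 6+4=10, value 27+13=40
- Q7+Q10+Q4: time 2+4+4=10, value 13+14+13=40
- Q7+Q5: time 2+8=10, value 13+26=39
Best: 41 marks.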